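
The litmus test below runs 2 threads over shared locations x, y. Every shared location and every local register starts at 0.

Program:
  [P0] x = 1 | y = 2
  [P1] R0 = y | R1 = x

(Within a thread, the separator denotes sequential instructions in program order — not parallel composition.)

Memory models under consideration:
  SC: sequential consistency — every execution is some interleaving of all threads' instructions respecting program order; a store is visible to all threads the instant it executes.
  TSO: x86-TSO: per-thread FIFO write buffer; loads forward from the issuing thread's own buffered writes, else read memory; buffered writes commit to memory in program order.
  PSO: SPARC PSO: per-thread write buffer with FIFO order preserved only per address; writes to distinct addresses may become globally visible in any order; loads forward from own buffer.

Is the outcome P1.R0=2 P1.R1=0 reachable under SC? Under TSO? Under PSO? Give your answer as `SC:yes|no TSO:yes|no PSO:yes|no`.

outcome vector order: (P1.R0,P1.R1)
[SC] allowed = {<0 0>, <0 1>, <2 1>}
[TSO] allowed = {<0 0>, <0 1>, <2 1>}
[PSO] allowed = {<0 0>, <0 1>, <2 0>, <2 1>}
target <2 0> ∈ {PSO}

SC:no TSO:no PSO:yes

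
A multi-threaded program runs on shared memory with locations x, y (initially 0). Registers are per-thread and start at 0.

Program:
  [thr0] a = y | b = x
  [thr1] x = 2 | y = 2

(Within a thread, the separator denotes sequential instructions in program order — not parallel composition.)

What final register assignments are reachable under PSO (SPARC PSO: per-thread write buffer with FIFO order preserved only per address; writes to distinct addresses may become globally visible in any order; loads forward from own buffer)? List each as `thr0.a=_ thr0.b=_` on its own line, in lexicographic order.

outcome vector order: (thr0.a,thr0.b)
|PSO outcomes| = 4

thr0.a=0 thr0.b=0
thr0.a=0 thr0.b=2
thr0.a=2 thr0.b=0
thr0.a=2 thr0.b=2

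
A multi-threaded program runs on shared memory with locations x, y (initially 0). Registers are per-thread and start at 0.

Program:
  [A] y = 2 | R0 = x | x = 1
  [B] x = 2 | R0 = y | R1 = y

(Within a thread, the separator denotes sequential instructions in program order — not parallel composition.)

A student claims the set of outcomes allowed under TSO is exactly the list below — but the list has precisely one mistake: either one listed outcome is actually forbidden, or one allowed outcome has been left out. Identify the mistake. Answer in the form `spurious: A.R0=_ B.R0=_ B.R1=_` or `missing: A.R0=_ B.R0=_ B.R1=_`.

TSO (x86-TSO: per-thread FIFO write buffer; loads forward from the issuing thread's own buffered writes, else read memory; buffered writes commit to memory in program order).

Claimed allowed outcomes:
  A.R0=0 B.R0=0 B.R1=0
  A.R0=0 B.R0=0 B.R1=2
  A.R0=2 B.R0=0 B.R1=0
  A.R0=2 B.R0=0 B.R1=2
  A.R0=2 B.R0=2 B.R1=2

outcome vector order: (A.R0,B.R0,B.R1)
TSO: 6 outcomes — {000; 002; 022; 200; 202; 222}
TSO∖claimed = {022}

missing: A.R0=0 B.R0=2 B.R1=2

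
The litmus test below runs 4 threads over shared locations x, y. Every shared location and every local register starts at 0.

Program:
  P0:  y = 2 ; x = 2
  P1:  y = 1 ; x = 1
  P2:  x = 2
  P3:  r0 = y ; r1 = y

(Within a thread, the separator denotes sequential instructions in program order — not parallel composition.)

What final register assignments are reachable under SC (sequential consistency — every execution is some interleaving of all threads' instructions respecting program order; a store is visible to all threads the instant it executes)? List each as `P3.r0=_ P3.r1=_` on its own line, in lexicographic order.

P3.r0=0 P3.r1=0
P3.r0=0 P3.r1=1
P3.r0=0 P3.r1=2
P3.r0=1 P3.r1=1
P3.r0=1 P3.r1=2
P3.r0=2 P3.r1=1
P3.r0=2 P3.r1=2

outcome vector order: (P3.r0,P3.r1)
|SC outcomes| = 7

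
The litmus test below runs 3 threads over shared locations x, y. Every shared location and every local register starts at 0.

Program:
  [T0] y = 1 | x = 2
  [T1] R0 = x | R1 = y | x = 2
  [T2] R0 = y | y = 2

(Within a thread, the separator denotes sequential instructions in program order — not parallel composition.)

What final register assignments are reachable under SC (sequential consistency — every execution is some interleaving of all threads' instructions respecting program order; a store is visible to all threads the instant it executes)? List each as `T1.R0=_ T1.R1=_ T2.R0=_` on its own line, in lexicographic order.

T1.R0=0 T1.R1=0 T2.R0=0
T1.R0=0 T1.R1=0 T2.R0=1
T1.R0=0 T1.R1=1 T2.R0=0
T1.R0=0 T1.R1=1 T2.R0=1
T1.R0=0 T1.R1=2 T2.R0=0
T1.R0=0 T1.R1=2 T2.R0=1
T1.R0=2 T1.R1=1 T2.R0=0
T1.R0=2 T1.R1=1 T2.R0=1
T1.R0=2 T1.R1=2 T2.R0=0
T1.R0=2 T1.R1=2 T2.R0=1

outcome vector order: (T1.R0,T1.R1,T2.R0)
|SC outcomes| = 10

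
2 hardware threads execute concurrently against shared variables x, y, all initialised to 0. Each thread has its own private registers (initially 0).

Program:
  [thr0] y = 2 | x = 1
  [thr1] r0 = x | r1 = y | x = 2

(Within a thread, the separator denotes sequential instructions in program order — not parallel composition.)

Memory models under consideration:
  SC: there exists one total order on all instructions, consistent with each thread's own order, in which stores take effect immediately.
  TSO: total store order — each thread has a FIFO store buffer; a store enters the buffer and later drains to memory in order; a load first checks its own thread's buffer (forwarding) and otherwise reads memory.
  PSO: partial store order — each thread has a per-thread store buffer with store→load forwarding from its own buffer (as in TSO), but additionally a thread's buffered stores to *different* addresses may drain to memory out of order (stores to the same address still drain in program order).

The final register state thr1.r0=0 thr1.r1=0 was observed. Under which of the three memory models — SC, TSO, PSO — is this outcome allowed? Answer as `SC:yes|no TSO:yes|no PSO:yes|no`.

SC:yes TSO:yes PSO:yes

outcome vector order: (thr1.r0,thr1.r1)
under SC → 0/0, 0/2, 1/2
under TSO → 0/0, 0/2, 1/2
under PSO → 0/0, 0/2, 1/0, 1/2
target 0/0 ∈ {SC,TSO,PSO}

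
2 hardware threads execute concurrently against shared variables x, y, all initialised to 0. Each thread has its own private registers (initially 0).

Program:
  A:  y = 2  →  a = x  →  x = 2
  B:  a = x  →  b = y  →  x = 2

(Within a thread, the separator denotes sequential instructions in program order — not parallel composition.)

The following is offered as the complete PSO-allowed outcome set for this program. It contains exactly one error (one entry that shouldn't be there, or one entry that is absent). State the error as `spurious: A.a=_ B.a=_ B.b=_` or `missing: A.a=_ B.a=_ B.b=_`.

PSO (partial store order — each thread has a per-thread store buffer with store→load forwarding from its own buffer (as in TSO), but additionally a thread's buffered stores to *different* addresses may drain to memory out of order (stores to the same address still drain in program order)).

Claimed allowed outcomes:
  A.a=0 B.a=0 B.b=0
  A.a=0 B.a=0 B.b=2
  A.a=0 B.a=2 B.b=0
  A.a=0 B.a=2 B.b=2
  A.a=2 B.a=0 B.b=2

missing: A.a=2 B.a=0 B.b=0

outcome vector order: (A.a,B.a,B.b)
[PSO] allowed = {000, 002, 020, 022, 200, 202}
PSO∖claimed = {200}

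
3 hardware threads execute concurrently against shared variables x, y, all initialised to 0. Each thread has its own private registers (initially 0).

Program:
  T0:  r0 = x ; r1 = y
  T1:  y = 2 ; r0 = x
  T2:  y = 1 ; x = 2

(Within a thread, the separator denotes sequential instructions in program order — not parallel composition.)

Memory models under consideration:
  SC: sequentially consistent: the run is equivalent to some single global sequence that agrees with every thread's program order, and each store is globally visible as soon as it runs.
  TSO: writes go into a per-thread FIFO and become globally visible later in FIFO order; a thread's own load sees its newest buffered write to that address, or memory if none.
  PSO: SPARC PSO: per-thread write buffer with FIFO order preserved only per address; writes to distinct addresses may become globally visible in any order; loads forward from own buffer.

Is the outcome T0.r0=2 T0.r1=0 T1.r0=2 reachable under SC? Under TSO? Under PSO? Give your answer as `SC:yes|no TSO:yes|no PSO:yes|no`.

outcome vector order: (T0.r0,T0.r1,T1.r0)
SC: 10 outcomes — {000, 002, 010, 012, 020, 022, 210, 212, 220, 222}
TSO: 10 outcomes — {000, 002, 010, 012, 020, 022, 210, 212, 220, 222}
PSO: 12 outcomes — {000, 002, 010, 012, 020, 022, 200, 202, 210, 212, 220, 222}
target 202 ∈ {PSO}

SC:no TSO:no PSO:yes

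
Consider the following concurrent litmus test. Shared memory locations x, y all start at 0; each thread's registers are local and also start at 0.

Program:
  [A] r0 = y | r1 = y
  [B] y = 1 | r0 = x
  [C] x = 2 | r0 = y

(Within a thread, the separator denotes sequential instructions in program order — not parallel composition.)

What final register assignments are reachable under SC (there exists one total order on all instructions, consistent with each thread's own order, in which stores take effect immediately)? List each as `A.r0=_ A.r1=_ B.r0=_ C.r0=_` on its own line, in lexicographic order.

outcome vector order: (A.r0,A.r1,B.r0,C.r0)
|SC outcomes| = 9

A.r0=0 A.r1=0 B.r0=0 C.r0=1
A.r0=0 A.r1=0 B.r0=2 C.r0=0
A.r0=0 A.r1=0 B.r0=2 C.r0=1
A.r0=0 A.r1=1 B.r0=0 C.r0=1
A.r0=0 A.r1=1 B.r0=2 C.r0=0
A.r0=0 A.r1=1 B.r0=2 C.r0=1
A.r0=1 A.r1=1 B.r0=0 C.r0=1
A.r0=1 A.r1=1 B.r0=2 C.r0=0
A.r0=1 A.r1=1 B.r0=2 C.r0=1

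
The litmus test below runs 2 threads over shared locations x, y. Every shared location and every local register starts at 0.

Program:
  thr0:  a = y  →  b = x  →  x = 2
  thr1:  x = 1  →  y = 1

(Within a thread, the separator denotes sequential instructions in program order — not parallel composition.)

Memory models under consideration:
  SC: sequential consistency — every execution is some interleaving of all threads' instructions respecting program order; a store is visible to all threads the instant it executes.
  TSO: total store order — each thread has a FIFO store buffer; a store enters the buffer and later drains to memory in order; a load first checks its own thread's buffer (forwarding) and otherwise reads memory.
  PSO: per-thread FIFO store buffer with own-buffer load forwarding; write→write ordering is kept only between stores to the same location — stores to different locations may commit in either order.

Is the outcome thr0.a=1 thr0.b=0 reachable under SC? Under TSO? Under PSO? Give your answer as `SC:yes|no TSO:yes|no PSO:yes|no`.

SC:no TSO:no PSO:yes

outcome vector order: (thr0.a,thr0.b)
SC (3): <0 0> <0 1> <1 1>
TSO (3): <0 0> <0 1> <1 1>
PSO (4): <0 0> <0 1> <1 0> <1 1>
target <1 0> ∈ {PSO}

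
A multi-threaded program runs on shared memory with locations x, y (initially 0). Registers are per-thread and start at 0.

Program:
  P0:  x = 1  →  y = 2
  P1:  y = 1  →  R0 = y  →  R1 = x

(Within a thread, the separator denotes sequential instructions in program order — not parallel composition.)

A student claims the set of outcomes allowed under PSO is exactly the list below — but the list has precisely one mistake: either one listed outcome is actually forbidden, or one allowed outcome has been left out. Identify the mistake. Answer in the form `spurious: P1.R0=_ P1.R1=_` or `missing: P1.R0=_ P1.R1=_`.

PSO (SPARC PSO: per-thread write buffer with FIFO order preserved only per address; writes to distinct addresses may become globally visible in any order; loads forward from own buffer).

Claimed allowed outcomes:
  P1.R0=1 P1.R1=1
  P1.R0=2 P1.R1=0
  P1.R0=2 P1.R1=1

outcome vector order: (P1.R0,P1.R1)
[PSO] allowed = {<1 0> <1 1> <2 0> <2 1>}
PSO∖claimed = {<1 0>}

missing: P1.R0=1 P1.R1=0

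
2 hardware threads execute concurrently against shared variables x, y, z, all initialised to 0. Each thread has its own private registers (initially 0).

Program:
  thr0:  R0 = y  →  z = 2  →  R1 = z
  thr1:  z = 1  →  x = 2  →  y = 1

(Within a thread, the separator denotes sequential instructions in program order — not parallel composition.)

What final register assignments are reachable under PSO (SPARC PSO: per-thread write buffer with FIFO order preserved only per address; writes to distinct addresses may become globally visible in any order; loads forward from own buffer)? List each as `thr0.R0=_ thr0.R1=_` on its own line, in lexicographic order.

outcome vector order: (thr0.R0,thr0.R1)
|PSO outcomes| = 4

thr0.R0=0 thr0.R1=1
thr0.R0=0 thr0.R1=2
thr0.R0=1 thr0.R1=1
thr0.R0=1 thr0.R1=2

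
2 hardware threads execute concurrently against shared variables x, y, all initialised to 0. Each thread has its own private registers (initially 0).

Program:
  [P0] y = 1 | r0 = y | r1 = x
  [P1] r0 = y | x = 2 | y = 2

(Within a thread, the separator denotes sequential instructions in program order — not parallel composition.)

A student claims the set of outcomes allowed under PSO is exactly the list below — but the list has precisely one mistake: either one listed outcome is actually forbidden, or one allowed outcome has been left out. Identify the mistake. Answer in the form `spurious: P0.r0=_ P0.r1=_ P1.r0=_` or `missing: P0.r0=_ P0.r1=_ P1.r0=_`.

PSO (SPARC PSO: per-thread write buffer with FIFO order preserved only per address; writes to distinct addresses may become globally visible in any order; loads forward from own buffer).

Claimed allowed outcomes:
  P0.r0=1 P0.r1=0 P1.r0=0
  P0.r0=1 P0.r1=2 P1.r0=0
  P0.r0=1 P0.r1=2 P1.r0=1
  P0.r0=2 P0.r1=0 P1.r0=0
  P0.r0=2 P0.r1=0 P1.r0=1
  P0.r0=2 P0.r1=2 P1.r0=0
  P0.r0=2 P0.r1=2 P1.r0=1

outcome vector order: (P0.r0,P0.r1,P1.r0)
under PSO → 1/0/0 1/0/1 1/2/0 1/2/1 2/0/0 2/0/1 2/2/0 2/2/1
PSO∖claimed = {1/0/1}

missing: P0.r0=1 P0.r1=0 P1.r0=1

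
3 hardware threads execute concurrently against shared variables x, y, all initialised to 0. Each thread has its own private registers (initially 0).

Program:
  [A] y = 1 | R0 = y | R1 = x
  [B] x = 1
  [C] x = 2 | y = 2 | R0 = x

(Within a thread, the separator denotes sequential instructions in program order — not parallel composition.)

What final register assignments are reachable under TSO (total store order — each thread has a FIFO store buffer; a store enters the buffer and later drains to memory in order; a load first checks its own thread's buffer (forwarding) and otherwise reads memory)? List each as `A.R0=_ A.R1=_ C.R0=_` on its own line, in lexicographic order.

outcome vector order: (A.R0,A.R1,C.R0)
|TSO outcomes| = 10

A.R0=1 A.R1=0 C.R0=1
A.R0=1 A.R1=0 C.R0=2
A.R0=1 A.R1=1 C.R0=1
A.R0=1 A.R1=1 C.R0=2
A.R0=1 A.R1=2 C.R0=1
A.R0=1 A.R1=2 C.R0=2
A.R0=2 A.R1=1 C.R0=1
A.R0=2 A.R1=1 C.R0=2
A.R0=2 A.R1=2 C.R0=1
A.R0=2 A.R1=2 C.R0=2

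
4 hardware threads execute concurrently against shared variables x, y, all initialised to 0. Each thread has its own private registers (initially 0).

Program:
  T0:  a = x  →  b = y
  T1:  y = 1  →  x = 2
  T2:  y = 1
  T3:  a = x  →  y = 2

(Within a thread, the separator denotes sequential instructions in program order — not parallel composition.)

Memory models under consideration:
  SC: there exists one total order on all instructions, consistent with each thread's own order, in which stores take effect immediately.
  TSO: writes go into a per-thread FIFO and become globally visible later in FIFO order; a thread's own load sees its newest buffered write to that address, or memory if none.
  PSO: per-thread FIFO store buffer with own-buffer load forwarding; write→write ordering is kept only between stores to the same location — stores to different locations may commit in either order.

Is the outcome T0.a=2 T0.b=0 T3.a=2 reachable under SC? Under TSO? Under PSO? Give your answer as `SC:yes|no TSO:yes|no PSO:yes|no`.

SC:no TSO:no PSO:yes

outcome vector order: (T0.a,T0.b,T3.a)
under SC → 000; 002; 010; 012; 020; 022; 210; 212; 220; 222
under TSO → 000; 002; 010; 012; 020; 022; 210; 212; 220; 222
under PSO → 000; 002; 010; 012; 020; 022; 200; 202; 210; 212; 220; 222
target 202 ∈ {PSO}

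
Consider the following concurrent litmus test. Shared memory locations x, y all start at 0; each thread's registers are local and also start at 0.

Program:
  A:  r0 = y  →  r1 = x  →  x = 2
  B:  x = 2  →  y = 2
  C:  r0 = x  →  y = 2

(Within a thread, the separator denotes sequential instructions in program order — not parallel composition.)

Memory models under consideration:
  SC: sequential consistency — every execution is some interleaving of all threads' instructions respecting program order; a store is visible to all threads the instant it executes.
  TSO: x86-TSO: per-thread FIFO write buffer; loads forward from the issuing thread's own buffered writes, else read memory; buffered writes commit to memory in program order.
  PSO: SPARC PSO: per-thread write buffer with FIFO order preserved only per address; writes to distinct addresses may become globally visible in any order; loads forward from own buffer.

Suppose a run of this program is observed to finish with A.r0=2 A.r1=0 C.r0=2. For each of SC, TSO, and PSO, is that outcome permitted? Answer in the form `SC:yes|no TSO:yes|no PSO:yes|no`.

outcome vector order: (A.r0,A.r1,C.r0)
SC (7): 000; 002; 020; 022; 200; 220; 222
TSO (7): 000; 002; 020; 022; 200; 220; 222
PSO (8): 000; 002; 020; 022; 200; 202; 220; 222
target 202 ∈ {PSO}

SC:no TSO:no PSO:yes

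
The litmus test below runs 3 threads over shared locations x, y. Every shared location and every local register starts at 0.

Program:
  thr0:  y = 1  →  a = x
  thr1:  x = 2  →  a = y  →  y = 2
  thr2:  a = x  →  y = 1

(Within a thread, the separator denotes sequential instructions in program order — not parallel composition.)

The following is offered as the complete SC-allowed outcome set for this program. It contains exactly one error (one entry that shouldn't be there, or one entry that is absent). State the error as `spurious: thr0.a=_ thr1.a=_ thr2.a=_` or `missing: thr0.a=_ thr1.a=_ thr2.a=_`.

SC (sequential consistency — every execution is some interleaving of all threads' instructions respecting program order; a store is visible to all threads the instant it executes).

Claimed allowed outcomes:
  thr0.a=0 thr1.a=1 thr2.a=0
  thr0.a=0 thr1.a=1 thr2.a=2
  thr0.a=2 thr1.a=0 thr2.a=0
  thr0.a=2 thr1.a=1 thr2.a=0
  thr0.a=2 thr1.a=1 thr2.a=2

outcome vector order: (thr0.a,thr1.a,thr2.a)
[SC] allowed = {(0,1,0), (0,1,2), (2,0,0), (2,0,2), (2,1,0), (2,1,2)}
SC∖claimed = {(2,0,2)}

missing: thr0.a=2 thr1.a=0 thr2.a=2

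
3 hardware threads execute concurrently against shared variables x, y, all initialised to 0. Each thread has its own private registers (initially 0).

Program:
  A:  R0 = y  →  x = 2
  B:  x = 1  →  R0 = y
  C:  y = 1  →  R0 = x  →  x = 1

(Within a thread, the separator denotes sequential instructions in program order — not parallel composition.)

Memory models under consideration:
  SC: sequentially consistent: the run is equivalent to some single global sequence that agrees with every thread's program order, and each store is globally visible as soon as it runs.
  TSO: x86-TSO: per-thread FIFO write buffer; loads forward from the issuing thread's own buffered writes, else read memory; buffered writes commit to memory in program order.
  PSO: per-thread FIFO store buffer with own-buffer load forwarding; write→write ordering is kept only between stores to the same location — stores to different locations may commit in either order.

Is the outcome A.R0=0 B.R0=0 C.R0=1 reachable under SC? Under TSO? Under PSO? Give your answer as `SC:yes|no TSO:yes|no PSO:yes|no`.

outcome vector order: (A.R0,B.R0,C.R0)
SC: 10 outcomes — {<0 0 1>; <0 0 2>; <0 1 0>; <0 1 1>; <0 1 2>; <1 0 1>; <1 0 2>; <1 1 0>; <1 1 1>; <1 1 2>}
TSO: 12 outcomes — {<0 0 0>; <0 0 1>; <0 0 2>; <0 1 0>; <0 1 1>; <0 1 2>; <1 0 0>; <1 0 1>; <1 0 2>; <1 1 0>; <1 1 1>; <1 1 2>}
PSO: 12 outcomes — {<0 0 0>; <0 0 1>; <0 0 2>; <0 1 0>; <0 1 1>; <0 1 2>; <1 0 0>; <1 0 1>; <1 0 2>; <1 1 0>; <1 1 1>; <1 1 2>}
target <0 0 1> ∈ {SC,TSO,PSO}

SC:yes TSO:yes PSO:yes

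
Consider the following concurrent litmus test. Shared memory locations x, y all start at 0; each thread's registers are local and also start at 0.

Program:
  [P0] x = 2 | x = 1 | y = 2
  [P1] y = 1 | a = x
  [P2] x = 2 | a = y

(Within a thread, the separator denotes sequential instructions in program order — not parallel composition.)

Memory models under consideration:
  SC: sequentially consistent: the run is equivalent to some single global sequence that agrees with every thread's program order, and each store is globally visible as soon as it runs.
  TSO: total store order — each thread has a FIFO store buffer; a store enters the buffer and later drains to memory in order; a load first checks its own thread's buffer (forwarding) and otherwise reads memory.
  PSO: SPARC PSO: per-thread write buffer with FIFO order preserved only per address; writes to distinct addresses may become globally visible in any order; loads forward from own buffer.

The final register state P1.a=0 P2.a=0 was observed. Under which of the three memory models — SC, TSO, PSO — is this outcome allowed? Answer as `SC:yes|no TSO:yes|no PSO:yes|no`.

SC:no TSO:yes PSO:yes

outcome vector order: (P1.a,P2.a)
[SC] allowed = {01; 02; 10; 11; 12; 20; 21; 22}
[TSO] allowed = {00; 01; 02; 10; 11; 12; 20; 21; 22}
[PSO] allowed = {00; 01; 02; 10; 11; 12; 20; 21; 22}
target 00 ∈ {TSO,PSO}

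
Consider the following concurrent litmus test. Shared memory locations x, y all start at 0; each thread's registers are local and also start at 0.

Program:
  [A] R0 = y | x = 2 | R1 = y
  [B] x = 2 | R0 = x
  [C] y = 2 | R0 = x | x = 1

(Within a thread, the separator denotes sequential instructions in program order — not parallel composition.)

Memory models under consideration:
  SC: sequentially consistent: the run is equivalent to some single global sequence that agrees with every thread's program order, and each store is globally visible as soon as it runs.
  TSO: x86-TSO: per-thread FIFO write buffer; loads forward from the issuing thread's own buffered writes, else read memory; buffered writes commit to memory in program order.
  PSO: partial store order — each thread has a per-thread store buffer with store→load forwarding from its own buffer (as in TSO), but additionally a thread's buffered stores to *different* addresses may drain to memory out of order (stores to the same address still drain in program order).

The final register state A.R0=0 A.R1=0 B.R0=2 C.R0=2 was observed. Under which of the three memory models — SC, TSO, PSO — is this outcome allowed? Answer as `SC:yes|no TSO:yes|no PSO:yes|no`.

SC:yes TSO:yes PSO:yes

outcome vector order: (A.R0,A.R1,B.R0,C.R0)
under SC → <0 0 1 2>, <0 0 2 2>, <0 2 1 0>, <0 2 1 2>, <0 2 2 0>, <0 2 2 2>, <2 2 1 0>, <2 2 1 2>, <2 2 2 0>, <2 2 2 2>
under TSO → <0 0 1 0>, <0 0 1 2>, <0 0 2 0>, <0 0 2 2>, <0 2 1 0>, <0 2 1 2>, <0 2 2 0>, <0 2 2 2>, <2 2 1 0>, <2 2 1 2>, <2 2 2 0>, <2 2 2 2>
under PSO → <0 0 1 0>, <0 0 1 2>, <0 0 2 0>, <0 0 2 2>, <0 2 1 0>, <0 2 1 2>, <0 2 2 0>, <0 2 2 2>, <2 2 1 0>, <2 2 1 2>, <2 2 2 0>, <2 2 2 2>
target <0 0 2 2> ∈ {SC,TSO,PSO}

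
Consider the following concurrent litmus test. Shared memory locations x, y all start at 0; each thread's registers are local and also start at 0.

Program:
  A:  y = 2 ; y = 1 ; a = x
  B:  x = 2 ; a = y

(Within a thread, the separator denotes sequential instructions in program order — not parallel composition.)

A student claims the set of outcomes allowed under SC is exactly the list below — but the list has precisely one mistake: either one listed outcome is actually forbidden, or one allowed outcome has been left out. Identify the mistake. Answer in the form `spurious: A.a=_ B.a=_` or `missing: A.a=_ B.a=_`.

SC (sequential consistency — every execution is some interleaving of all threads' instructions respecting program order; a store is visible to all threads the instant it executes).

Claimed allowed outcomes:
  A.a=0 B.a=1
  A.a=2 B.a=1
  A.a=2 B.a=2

outcome vector order: (A.a,B.a)
SC (4): (0,1); (2,0); (2,1); (2,2)
SC∖claimed = {(2,0)}

missing: A.a=2 B.a=0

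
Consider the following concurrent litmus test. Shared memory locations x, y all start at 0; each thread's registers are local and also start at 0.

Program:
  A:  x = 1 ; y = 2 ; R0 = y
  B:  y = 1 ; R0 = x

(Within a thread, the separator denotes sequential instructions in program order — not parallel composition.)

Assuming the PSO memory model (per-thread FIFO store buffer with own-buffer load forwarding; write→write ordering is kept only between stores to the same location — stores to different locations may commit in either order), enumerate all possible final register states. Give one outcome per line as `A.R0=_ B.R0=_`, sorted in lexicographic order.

A.R0=1 B.R0=0
A.R0=1 B.R0=1
A.R0=2 B.R0=0
A.R0=2 B.R0=1

outcome vector order: (A.R0,B.R0)
|PSO outcomes| = 4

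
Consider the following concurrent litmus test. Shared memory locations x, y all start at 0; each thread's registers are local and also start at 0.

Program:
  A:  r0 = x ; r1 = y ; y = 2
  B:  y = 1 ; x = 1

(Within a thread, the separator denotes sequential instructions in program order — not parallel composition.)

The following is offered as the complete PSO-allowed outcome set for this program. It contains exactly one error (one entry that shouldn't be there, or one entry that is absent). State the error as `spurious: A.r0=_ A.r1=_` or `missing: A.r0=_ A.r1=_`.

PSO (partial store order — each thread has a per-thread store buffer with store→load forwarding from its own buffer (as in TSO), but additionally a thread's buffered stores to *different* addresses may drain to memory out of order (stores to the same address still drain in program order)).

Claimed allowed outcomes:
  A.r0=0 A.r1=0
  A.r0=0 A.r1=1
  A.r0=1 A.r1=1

outcome vector order: (A.r0,A.r1)
PSO: 4 outcomes — {0/0 0/1 1/0 1/1}
PSO∖claimed = {1/0}

missing: A.r0=1 A.r1=0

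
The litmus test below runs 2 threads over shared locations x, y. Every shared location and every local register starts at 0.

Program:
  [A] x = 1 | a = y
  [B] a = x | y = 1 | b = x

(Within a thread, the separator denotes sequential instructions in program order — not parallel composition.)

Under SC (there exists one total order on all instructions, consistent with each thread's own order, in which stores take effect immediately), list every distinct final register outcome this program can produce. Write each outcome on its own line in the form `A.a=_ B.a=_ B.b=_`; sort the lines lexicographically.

A.a=0 B.a=0 B.b=1
A.a=0 B.a=1 B.b=1
A.a=1 B.a=0 B.b=0
A.a=1 B.a=0 B.b=1
A.a=1 B.a=1 B.b=1

outcome vector order: (A.a,B.a,B.b)
|SC outcomes| = 5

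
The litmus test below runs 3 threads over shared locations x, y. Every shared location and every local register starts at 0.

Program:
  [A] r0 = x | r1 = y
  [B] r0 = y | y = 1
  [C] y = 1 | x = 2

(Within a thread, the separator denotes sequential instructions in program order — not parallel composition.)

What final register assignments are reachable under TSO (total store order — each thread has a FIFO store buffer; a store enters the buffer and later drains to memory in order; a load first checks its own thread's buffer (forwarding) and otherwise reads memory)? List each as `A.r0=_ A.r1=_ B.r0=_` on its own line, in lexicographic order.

A.r0=0 A.r1=0 B.r0=0
A.r0=0 A.r1=0 B.r0=1
A.r0=0 A.r1=1 B.r0=0
A.r0=0 A.r1=1 B.r0=1
A.r0=2 A.r1=1 B.r0=0
A.r0=2 A.r1=1 B.r0=1

outcome vector order: (A.r0,A.r1,B.r0)
|TSO outcomes| = 6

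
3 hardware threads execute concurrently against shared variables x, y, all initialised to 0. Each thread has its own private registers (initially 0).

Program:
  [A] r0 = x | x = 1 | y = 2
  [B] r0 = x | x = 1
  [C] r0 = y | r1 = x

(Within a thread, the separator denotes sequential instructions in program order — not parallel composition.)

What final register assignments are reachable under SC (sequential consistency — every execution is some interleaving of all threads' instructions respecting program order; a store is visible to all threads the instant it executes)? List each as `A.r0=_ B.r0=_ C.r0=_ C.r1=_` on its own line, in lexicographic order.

outcome vector order: (A.r0,B.r0,C.r0,C.r1)
|SC outcomes| = 9

A.r0=0 B.r0=0 C.r0=0 C.r1=0
A.r0=0 B.r0=0 C.r0=0 C.r1=1
A.r0=0 B.r0=0 C.r0=2 C.r1=1
A.r0=0 B.r0=1 C.r0=0 C.r1=0
A.r0=0 B.r0=1 C.r0=0 C.r1=1
A.r0=0 B.r0=1 C.r0=2 C.r1=1
A.r0=1 B.r0=0 C.r0=0 C.r1=0
A.r0=1 B.r0=0 C.r0=0 C.r1=1
A.r0=1 B.r0=0 C.r0=2 C.r1=1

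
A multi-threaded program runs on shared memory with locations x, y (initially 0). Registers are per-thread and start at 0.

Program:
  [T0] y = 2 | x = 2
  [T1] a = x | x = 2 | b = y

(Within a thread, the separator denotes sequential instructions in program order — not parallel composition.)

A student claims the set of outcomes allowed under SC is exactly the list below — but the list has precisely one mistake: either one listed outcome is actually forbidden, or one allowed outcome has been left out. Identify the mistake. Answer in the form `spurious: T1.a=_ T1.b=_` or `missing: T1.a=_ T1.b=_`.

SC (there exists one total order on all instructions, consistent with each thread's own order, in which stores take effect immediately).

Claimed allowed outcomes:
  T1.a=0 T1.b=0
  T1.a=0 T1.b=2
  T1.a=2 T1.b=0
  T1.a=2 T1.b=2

outcome vector order: (T1.a,T1.b)
under SC → (0,0) (0,2) (2,2)
claimed∖SC = {(2,0)}

spurious: T1.a=2 T1.b=0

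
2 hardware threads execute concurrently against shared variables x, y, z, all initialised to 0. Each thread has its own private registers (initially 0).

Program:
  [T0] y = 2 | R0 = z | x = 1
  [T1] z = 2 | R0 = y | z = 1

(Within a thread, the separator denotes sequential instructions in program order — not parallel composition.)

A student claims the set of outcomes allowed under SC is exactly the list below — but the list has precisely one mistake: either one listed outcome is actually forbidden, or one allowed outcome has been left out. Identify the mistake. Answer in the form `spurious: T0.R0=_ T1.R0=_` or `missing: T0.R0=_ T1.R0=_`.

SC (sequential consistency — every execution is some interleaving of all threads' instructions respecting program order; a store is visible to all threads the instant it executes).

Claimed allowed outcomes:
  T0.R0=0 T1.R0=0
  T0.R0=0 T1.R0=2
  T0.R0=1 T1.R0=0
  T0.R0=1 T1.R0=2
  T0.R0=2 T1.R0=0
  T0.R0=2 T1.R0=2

spurious: T0.R0=0 T1.R0=0

outcome vector order: (T0.R0,T1.R0)
under SC → 02; 10; 12; 20; 22
claimed∖SC = {00}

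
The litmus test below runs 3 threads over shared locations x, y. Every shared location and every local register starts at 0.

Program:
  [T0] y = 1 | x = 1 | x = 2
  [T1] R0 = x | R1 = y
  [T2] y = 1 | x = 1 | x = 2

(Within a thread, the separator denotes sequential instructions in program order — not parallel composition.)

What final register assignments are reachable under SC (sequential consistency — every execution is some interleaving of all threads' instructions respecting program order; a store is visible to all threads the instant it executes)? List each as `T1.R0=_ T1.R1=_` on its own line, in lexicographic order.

outcome vector order: (T1.R0,T1.R1)
|SC outcomes| = 4

T1.R0=0 T1.R1=0
T1.R0=0 T1.R1=1
T1.R0=1 T1.R1=1
T1.R0=2 T1.R1=1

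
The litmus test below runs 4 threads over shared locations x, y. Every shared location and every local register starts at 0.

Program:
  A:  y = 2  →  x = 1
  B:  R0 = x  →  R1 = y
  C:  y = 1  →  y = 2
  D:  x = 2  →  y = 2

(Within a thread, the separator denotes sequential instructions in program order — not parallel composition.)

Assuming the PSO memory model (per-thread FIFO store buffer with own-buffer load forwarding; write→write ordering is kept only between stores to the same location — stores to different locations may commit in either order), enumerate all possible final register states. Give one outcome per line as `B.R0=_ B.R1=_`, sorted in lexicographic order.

outcome vector order: (B.R0,B.R1)
|PSO outcomes| = 9

B.R0=0 B.R1=0
B.R0=0 B.R1=1
B.R0=0 B.R1=2
B.R0=1 B.R1=0
B.R0=1 B.R1=1
B.R0=1 B.R1=2
B.R0=2 B.R1=0
B.R0=2 B.R1=1
B.R0=2 B.R1=2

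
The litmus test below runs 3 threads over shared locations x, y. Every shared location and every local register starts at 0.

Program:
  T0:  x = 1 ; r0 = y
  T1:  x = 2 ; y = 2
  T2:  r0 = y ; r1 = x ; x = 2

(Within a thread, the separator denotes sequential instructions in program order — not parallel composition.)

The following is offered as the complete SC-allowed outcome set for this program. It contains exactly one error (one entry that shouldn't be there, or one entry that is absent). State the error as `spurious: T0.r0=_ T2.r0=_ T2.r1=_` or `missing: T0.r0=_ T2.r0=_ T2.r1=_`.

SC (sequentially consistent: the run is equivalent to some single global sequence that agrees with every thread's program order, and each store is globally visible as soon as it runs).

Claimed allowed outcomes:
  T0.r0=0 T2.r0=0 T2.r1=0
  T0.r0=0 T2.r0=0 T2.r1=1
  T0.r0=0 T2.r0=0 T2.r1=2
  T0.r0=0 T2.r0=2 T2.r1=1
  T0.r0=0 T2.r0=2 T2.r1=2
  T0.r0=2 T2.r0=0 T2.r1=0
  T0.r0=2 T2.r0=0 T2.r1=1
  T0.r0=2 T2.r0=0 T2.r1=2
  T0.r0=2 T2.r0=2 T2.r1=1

missing: T0.r0=2 T2.r0=2 T2.r1=2

outcome vector order: (T0.r0,T2.r0,T2.r1)
SC: 10 outcomes — {000 001 002 021 022 200 201 202 221 222}
SC∖claimed = {222}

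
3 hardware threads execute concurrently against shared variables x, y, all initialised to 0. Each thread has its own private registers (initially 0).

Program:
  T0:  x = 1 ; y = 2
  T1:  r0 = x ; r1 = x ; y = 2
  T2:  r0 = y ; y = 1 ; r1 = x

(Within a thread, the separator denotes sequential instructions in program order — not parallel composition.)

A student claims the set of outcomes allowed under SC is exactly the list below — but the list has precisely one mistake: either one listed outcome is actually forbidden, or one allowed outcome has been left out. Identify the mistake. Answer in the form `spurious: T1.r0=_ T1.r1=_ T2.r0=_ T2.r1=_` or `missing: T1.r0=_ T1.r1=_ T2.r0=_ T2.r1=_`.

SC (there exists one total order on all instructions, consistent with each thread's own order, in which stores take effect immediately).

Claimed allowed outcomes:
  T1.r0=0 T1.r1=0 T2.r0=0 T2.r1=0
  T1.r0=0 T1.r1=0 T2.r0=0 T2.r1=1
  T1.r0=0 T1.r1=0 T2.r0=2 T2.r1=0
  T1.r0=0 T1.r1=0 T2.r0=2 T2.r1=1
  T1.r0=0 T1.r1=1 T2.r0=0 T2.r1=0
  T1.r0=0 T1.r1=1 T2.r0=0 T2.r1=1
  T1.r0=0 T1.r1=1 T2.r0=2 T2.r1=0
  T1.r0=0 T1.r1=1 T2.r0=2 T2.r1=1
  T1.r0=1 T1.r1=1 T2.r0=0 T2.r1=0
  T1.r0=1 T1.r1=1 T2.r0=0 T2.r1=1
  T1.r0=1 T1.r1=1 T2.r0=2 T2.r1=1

outcome vector order: (T1.r0,T1.r1,T2.r0,T2.r1)
SC: 10 outcomes — {0/0/0/0; 0/0/0/1; 0/0/2/0; 0/0/2/1; 0/1/0/0; 0/1/0/1; 0/1/2/1; 1/1/0/0; 1/1/0/1; 1/1/2/1}
claimed∖SC = {0/1/2/0}

spurious: T1.r0=0 T1.r1=1 T2.r0=2 T2.r1=0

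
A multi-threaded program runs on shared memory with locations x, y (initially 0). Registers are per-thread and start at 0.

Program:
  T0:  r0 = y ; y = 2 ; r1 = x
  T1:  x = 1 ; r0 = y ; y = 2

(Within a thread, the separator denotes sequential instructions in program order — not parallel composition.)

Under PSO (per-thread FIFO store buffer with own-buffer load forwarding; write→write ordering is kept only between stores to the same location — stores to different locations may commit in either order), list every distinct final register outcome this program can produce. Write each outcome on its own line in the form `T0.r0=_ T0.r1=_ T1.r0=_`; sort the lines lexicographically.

outcome vector order: (T0.r0,T0.r1,T1.r0)
|PSO outcomes| = 6

T0.r0=0 T0.r1=0 T1.r0=0
T0.r0=0 T0.r1=0 T1.r0=2
T0.r0=0 T0.r1=1 T1.r0=0
T0.r0=0 T0.r1=1 T1.r0=2
T0.r0=2 T0.r1=0 T1.r0=0
T0.r0=2 T0.r1=1 T1.r0=0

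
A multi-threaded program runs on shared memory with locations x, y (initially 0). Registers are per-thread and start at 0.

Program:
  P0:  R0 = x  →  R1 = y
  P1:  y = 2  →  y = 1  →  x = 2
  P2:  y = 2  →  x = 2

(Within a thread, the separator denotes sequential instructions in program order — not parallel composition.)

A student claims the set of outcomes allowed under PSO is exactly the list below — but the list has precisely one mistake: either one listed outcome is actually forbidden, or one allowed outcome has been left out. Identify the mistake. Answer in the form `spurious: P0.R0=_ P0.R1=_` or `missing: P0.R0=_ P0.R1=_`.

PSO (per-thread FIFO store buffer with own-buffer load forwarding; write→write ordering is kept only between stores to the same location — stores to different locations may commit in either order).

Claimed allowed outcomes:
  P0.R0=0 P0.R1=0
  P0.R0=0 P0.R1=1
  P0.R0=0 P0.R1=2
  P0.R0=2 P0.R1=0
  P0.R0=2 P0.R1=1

missing: P0.R0=2 P0.R1=2

outcome vector order: (P0.R0,P0.R1)
under PSO → 0/0; 0/1; 0/2; 2/0; 2/1; 2/2
PSO∖claimed = {2/2}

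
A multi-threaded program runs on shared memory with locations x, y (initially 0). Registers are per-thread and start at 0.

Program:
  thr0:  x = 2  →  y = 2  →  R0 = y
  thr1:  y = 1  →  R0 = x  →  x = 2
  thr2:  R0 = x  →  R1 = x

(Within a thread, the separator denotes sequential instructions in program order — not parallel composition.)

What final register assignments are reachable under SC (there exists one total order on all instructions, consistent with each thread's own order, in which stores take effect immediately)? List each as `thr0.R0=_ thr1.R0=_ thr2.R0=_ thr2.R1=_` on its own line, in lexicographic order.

thr0.R0=1 thr1.R0=2 thr2.R0=0 thr2.R1=0
thr0.R0=1 thr1.R0=2 thr2.R0=0 thr2.R1=2
thr0.R0=1 thr1.R0=2 thr2.R0=2 thr2.R1=2
thr0.R0=2 thr1.R0=0 thr2.R0=0 thr2.R1=0
thr0.R0=2 thr1.R0=0 thr2.R0=0 thr2.R1=2
thr0.R0=2 thr1.R0=0 thr2.R0=2 thr2.R1=2
thr0.R0=2 thr1.R0=2 thr2.R0=0 thr2.R1=0
thr0.R0=2 thr1.R0=2 thr2.R0=0 thr2.R1=2
thr0.R0=2 thr1.R0=2 thr2.R0=2 thr2.R1=2

outcome vector order: (thr0.R0,thr1.R0,thr2.R0,thr2.R1)
|SC outcomes| = 9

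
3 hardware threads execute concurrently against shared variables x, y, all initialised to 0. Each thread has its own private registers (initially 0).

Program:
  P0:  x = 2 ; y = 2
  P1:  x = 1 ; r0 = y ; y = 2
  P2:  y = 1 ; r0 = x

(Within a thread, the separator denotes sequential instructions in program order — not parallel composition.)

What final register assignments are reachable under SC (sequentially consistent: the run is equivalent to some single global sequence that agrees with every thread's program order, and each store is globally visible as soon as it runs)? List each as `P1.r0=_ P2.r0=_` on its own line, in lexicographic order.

outcome vector order: (P1.r0,P2.r0)
|SC outcomes| = 8

P1.r0=0 P2.r0=1
P1.r0=0 P2.r0=2
P1.r0=1 P2.r0=0
P1.r0=1 P2.r0=1
P1.r0=1 P2.r0=2
P1.r0=2 P2.r0=0
P1.r0=2 P2.r0=1
P1.r0=2 P2.r0=2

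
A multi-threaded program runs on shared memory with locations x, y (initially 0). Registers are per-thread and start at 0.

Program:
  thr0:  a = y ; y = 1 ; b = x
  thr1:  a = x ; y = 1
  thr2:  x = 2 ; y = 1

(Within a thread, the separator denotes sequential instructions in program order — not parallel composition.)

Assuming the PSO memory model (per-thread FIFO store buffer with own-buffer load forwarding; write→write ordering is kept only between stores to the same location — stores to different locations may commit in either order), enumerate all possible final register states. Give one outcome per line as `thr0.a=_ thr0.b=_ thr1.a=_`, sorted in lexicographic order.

outcome vector order: (thr0.a,thr0.b,thr1.a)
|PSO outcomes| = 8

thr0.a=0 thr0.b=0 thr1.a=0
thr0.a=0 thr0.b=0 thr1.a=2
thr0.a=0 thr0.b=2 thr1.a=0
thr0.a=0 thr0.b=2 thr1.a=2
thr0.a=1 thr0.b=0 thr1.a=0
thr0.a=1 thr0.b=0 thr1.a=2
thr0.a=1 thr0.b=2 thr1.a=0
thr0.a=1 thr0.b=2 thr1.a=2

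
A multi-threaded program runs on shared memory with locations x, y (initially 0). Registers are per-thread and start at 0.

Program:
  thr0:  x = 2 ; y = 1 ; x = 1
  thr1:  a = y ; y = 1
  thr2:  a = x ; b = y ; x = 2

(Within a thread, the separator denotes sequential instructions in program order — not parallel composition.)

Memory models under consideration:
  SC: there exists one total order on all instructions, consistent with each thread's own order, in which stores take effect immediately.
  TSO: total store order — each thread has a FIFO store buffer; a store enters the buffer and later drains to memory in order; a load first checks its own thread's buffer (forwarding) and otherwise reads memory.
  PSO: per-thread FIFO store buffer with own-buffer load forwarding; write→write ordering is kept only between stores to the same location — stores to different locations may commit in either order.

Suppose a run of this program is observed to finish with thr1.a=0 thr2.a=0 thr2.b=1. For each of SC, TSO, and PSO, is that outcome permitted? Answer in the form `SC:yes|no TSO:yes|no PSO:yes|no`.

outcome vector order: (thr1.a,thr2.a,thr2.b)
under SC → 000; 001; 011; 020; 021; 100; 101; 111; 120; 121
under TSO → 000; 001; 011; 020; 021; 100; 101; 111; 120; 121
under PSO → 000; 001; 010; 011; 020; 021; 100; 101; 110; 111; 120; 121
target 001 ∈ {SC,TSO,PSO}

SC:yes TSO:yes PSO:yes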